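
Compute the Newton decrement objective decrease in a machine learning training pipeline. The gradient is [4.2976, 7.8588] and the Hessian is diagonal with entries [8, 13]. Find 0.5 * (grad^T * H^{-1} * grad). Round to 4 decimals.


Step 1: H is diagonal, so H^(-1) * g = [0.5372, 0.6045].
Step 2: g^T H^(-1) g = sum_i g_i^2 / H_ii
  = (4.2976)^2/8 + (7.8588)^2/13
  = 2.3087 + 4.7508 = 7.0595
Step 3: Objective decrease = 0.5 * g^T H^(-1) g = 3.5297


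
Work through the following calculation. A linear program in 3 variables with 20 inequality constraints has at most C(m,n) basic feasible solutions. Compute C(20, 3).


Each vertex corresponds to some choice of n active constraints out of m, so the number of vertices is at most C(m, n) = m! / (n!(m-n)!).
m = 20, n = 3
Numerator: 20 * 19 * 18
Denominator: 3! = 6
C(20, 3) = 1140


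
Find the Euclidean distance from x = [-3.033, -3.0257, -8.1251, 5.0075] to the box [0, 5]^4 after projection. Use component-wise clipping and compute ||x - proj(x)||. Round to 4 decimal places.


Project each component onto [0, 5].
clip(-3.033) = 0.0, clip(-3.0257) = 0.0, clip(-8.1251) = 0.0, clip(5.0075) = 5.0
Projection = [0.0, 0.0, 0.0, 5.0]
Squared diffs: [9.1991, 9.1549, 66.0173, 0.0001]
Distance = sqrt(84.3714) = 9.1854


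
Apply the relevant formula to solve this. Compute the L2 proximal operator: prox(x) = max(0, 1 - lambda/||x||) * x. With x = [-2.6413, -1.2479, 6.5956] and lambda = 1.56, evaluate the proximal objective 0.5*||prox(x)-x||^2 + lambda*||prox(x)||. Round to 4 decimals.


Step 1: Compute ||x||.
||x|| = 7.2136
Step 2: Compute scaling factor.
scale = max(0, 1 - 1.56/7.2136) = 0.7837
Step 3: prox(x) = [-2.0701, -0.978, 5.1692]
||prox(x)|| = 5.6536
Step 4: Proximal objective.
0.5*||prox-x||^2 = 1.2168
lambda*||prox|| = 8.8196
Total = 10.0364


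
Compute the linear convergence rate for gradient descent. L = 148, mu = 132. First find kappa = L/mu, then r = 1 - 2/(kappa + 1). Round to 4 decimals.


Step 1: Compute the condition number.
kappa = L/mu = 148/132 = 1.1212
Step 2: Compute the convergence rate.
r = 1 - 2/(kappa + 1) = 1 - 2*mu/(L + mu) = (L - mu)/(L + mu) = 16/280 = 0.0571


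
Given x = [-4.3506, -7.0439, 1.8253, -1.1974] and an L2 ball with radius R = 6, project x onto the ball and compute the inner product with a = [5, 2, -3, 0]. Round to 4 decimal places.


Step 1: Compute ||x|| (intermediates to 6 decimals).
||x|| = sqrt((-4.3506)^2 + (-7.0439)^2 + 1.8253^2 + (-1.1974)^2) = 8.56211
Step 2: Project.
Since ||x|| > R, scale = R/||x|| = 6/8.56211 = 0.700762, proj(x) = scale * x
proj(x) = [-3.048735, -4.936097, 1.279101, -0.839092]
Step 3: Dot product.
a^T * proj(x) = 5*(-3.048735) + 2*(-4.936097) - 3*1.279101 + 0*(-0.839092) = -28.9532


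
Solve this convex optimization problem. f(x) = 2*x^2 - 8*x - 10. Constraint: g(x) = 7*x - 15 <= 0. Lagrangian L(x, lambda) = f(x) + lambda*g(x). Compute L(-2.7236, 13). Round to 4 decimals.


Step 1: Evaluate f(x).
f(-2.7236) = 2*(-2.7236)^2 - 8*(-2.7236) - 10 = 26.6248
Step 2: Evaluate g(x).
g(-2.7236) = 7*-2.7236 - 15 = -34.0652
Step 3: Compute Lagrangian.
L = 26.6248 + 13*-34.0652 = -416.2228


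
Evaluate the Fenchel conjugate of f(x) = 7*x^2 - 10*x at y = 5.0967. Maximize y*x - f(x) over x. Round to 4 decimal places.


f*(y) = sup_x {y*x - a*x^2 - b*x} = sup_x {(y-b)*x - a*x^2}
FOC: (y - b) - 2a*x = 0 => x* = (y - b)/(2a)
x* = (5.0967 + 10)/(2*7) = 1.0783
f*(5.0967) = (y-b)^2/(4a) = (5.0967 + 10)^2/(4*7)
= 227.9104/28 = 8.1397


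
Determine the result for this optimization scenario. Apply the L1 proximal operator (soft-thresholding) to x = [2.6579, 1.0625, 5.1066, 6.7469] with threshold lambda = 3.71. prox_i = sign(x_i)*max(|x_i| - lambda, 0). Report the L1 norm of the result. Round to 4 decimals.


Soft-thresholding with lambda = 3.71:
prox(2.6579) = sign(2.6579)*max(|2.6579| - 3.71, 0) = 0.0
prox(1.0625) = sign(1.0625)*max(|1.0625| - 3.71, 0) = 0.0
prox(5.1066) = sign(5.1066)*max(|5.1066| - 3.71, 0) = 1.3966
prox(6.7469) = sign(6.7469)*max(|6.7469| - 3.71, 0) = 3.0369
prox(x) = [0.0, 0.0, 1.3966, 3.0369]
||prox(x)||_1 = 0.0 + 0.0 + 1.3966 + 3.0369 = 4.4335


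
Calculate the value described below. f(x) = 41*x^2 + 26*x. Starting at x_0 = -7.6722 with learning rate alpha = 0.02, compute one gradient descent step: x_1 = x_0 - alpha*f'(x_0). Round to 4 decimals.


We compute the gradient at x_0 and apply the update.
f'(x) = 82*x + 26
f'(-7.6722) = 82*-7.6722 + 26 = -603.1204
x_1 = -7.6722 - 0.02*-603.1204 = 4.3902


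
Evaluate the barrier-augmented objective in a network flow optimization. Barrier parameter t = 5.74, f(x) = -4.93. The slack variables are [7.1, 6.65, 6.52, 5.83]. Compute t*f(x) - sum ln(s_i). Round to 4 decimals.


Step 1: Compute log-barrier.
ln values: [1.9601, 1.8946, 1.8749, 1.763]
phi = -(1.9601 + 1.8946 + 1.8749 + 1.763) = -7.4926
Step 2: Compute augmented objective.
t*f(x) = 5.74*-4.93 = -28.2982
Total = -28.2982 - 7.4926 = -35.7908


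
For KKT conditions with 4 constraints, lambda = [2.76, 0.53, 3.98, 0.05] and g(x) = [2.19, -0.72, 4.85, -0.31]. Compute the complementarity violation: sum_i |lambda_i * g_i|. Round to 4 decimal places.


KKT complementary slackness check:
lambda_1 * g_1 = 2.76 * 2.19 = 6.0444
lambda_2 * g_2 = 0.53 * -0.72 = -0.3816
lambda_3 * g_3 = 3.98 * 4.85 = 19.303
lambda_4 * g_4 = 0.05 * -0.31 = -0.0155
Total violation = 6.0444 + 0.3816 + 19.303 + 0.0155 = 25.7445


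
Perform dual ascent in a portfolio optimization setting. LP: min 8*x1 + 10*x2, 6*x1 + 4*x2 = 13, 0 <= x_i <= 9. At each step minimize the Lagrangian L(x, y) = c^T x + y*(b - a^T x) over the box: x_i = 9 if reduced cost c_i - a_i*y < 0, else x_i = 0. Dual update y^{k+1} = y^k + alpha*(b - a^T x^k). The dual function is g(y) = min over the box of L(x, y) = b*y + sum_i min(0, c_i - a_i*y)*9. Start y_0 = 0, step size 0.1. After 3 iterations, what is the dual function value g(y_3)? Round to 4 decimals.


Dual ascent for LP: min 8*x1 + 10*x2, 6*x1 + 4*x2 = 13, 0 <= x_i <= 9
Step 1: y^k = 0.0, reduced costs: (8.0, 10.0)
  x^k = (0.0, 0.0), subgradient = b - a^T x = 13.0
  y^{k+1} = 0.0 + 0.1*13.0 = 1.3
Step 2: y^k = 1.3, reduced costs: (0.2, 4.8)
  x^k = (0.0, 0.0), subgradient = b - a^T x = 13.0
  y^{k+1} = 1.3 + 0.1*13.0 = 2.6
Step 3: y^k = 2.6, reduced costs: (-7.6, -0.4)
  x^k = (9.0, 9.0), subgradient = b - a^T x = -77.0
  y^{k+1} = 2.6 + 0.1*-77.0 = -5.1
Dual objective at y_3 = -5.1: reduced costs (38.6, 30.4), box minimizer x = (0.0, 0.0)
g(y_3) = b*y + (c1 - a1*y)*x1 + (c2 - a2*y)*x2 = 13*(-5.1) + 38.6*0.0 + 30.4*0.0 = -66.3 + 0.0 + 0.0 = -66.3


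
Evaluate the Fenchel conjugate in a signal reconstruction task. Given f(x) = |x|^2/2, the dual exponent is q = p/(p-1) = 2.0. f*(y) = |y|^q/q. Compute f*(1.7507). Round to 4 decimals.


The conjugate exponent q satisfies 1/p + 1/q = 1.
p = 2, so q = 2/(2 - 1) = 2.0
|y|^q = 1.7507^2.0 = 3.065
f*(1.7507) = 3.065 / 2.0 = 1.5325


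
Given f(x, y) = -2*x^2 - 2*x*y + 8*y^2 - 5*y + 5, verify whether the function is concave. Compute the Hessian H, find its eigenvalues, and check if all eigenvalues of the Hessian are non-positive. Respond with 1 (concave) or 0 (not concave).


The Hessian of f(x,y) = -2*x^2 - 2*x*y + 8*y^2 - 5*y + 5 is:
H = [[-4, -2], [-2, 16]]
Trace = -4 + 16 = 12
Determinant = -4*16 - (-2)^2 = -68
Discriminant = (12)^2 - 4*-68 = 416.0
Eigenvalues: lambda_1 = -4.198, lambda_2 = 16.198
The function is not concave.

0


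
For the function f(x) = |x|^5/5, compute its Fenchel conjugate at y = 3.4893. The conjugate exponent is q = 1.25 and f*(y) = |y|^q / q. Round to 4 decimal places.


The conjugate exponent q satisfies 1/p + 1/q = 1.
p = 5, so q = 5/(5 - 1) = 1.25
|y|^q = 3.4893^1.25 = 4.769
f*(3.4893) = 4.769 / 1.25 = 3.8152


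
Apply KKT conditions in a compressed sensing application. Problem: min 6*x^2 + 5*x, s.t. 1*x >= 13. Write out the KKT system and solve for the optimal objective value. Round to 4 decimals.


Step 1: Try lambda = 0 (constraint inactive).
x_unc = -5/(2*6) = -0.4167
Check: 1*-0.4167 = -0.4167 < 13 -- violated!
Step 2: Constraint must be active: 1*x = 13
x* = 13/1 = 13.0
lambda = (2*6*13.0 + 5)/1 = 161.0
Step 3: Compute optimal value.
f(x*) = 6*13.0^2 + 5*13.0 = 1079.0


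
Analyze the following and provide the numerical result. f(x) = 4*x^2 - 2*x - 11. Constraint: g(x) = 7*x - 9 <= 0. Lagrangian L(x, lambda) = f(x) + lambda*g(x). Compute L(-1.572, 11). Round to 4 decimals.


Step 1: Evaluate f(x).
f(-1.572) = 4*(-1.572)^2 - 2*(-1.572) - 11 = 2.0287
Step 2: Evaluate g(x).
g(-1.572) = 7*-1.572 - 9 = -20.004
Step 3: Compute Lagrangian.
L = 2.0287 + 11*-20.004 = -218.0153


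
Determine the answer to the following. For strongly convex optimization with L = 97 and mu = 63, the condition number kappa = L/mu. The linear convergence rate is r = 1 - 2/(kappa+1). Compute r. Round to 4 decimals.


Step 1: Compute the condition number.
kappa = L/mu = 97/63 = 1.5397
Step 2: Compute the convergence rate.
r = 1 - 2/(kappa + 1) = 1 - 2*mu/(L + mu) = (L - mu)/(L + mu) = 34/160 = 0.2125


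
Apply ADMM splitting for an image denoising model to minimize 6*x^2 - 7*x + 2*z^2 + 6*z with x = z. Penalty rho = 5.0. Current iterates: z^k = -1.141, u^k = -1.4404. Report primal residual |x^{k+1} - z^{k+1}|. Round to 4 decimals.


ADMM iteration with rho = 5.0, z^k = -1.141, u^k = -1.4404
Step 1: x-update.
Minimize 6*x^2 - 7*x + (5.0/2)*(x + 1.141 - 1.4404)^2
FOC: (2*6 + 5.0)*x = 7 + 5.0*(-1.141 + 1.4404)
x^{k+1} = 0.4998
Step 2: z-update.
Minimize 2*z^2 + 6*z + (5.0/2)*(0.4998 - z - 1.4404)^2
FOC: (2*2 + 5.0)*z = -6 + 5.0*(0.4998 - 1.4404)
z^{k+1} = -1.1892
Step 3: u-update.
u^{k+1} = -1.4404 + 0.4998 + 1.1892 = 0.2486
Step 4: Primal residual = |0.4998 + 1.1892| = 1.689


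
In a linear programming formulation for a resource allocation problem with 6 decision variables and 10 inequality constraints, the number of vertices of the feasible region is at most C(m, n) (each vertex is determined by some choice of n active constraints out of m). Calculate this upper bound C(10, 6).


Each vertex corresponds to some choice of n active constraints out of m, so the number of vertices is at most C(m, n) = m! / (n!(m-n)!).
m = 10, n = 6
Numerator: 10 * 9 * 8 * 7 * 6 * 5
Denominator: 6! = 720
C(10, 6) = 210


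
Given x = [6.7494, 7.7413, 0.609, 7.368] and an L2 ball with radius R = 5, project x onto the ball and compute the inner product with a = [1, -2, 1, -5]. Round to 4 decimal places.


Step 1: Compute ||x|| (intermediates to 6 decimals).
||x|| = sqrt(6.7494^2 + 7.7413^2 + 0.609^2 + 7.368^2) = 12.65466
Step 2: Project.
Since ||x|| > R, scale = R/||x|| = 5/12.65466 = 0.395111, proj(x) = scale * x
proj(x) = [2.666762, 3.058673, 0.240623, 2.911178]
Step 3: Dot product.
a^T * proj(x) = 1*2.666762 - 2*3.058673 + 1*0.240623 - 5*2.911178 = -17.7659


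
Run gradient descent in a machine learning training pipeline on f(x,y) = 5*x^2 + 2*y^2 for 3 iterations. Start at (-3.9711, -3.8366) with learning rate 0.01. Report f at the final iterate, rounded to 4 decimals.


Gradient descent on f(x,y) = 5*x^2 + 2*y^2.
Starting point: (-3.9711, -3.8366), alpha = 0.01
Step 1: grad_x = 2*5*-3.9711 = -39.711, grad_y = 2*2*-3.8366 = -15.3464
  x_1 = -3.9711 - 0.01*-39.711 = -3.574
  y_1 = -3.8366 - 0.01*-15.3464 = -3.6831
Step 2: grad_x = 2*5*-3.574 = -35.7399, grad_y = 2*2*-3.6831 = -14.7325
  x_2 = -3.574 - 0.01*-35.7399 = -3.2166
  y_2 = -3.6831 - 0.01*-14.7325 = -3.5358
Step 3: grad_x = 2*5*-3.2166 = -32.1659, grad_y = 2*2*-3.5358 = -14.1432
  x_3 = -3.2166 - 0.01*-32.1659 = -2.8949
  y_3 = -3.5358 - 0.01*-14.1432 = -3.3944
f(-2.8949, -3.3944) = 5*(-2.8949)^2 + 2*(-3.3944)^2 = 64.9468


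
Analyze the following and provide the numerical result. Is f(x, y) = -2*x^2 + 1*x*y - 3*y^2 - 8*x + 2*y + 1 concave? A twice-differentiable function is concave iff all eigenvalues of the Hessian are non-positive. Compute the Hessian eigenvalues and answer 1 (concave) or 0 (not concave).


The Hessian of f(x,y) = -2*x^2 + 1*x*y - 3*y^2 - 8*x + 2*y + 1 is:
H = [[-4, 1], [1, -6]]
Trace = -4 - 6 = -10
Determinant = -4*-6 - (1)^2 = 23
Discriminant = (-10)^2 - 4*23 = 8.0
Eigenvalues: lambda_1 = -6.4142, lambda_2 = -3.5858
The function is concave.

1


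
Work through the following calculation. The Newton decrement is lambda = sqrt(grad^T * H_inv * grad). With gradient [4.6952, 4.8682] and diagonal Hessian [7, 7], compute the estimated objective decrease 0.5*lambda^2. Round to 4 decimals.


Step 1: H is diagonal, so H^(-1) * g = [0.6707, 0.6955].
Step 2: g^T H^(-1) g = sum_i g_i^2 / H_ii
  = (4.6952)^2/7 + (4.8682)^2/7
  = 3.1493 + 3.3856 = 6.5349
Step 3: Objective decrease = 0.5 * g^T H^(-1) g = 3.2674


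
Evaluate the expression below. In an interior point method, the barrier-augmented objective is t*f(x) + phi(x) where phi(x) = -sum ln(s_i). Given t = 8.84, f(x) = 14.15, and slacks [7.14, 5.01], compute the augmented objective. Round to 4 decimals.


Step 1: Compute log-barrier.
ln values: [1.9657, 1.6114]
phi = -(1.9657 + 1.6114) = -3.5771
Step 2: Compute augmented objective.
t*f(x) = 8.84*14.15 = 125.086
Total = 125.086 - 3.5771 = 121.5089


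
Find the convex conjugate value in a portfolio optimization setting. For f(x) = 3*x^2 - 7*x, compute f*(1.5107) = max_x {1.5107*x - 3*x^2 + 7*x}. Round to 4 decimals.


f*(y) = sup_x {y*x - a*x^2 - b*x} = sup_x {(y-b)*x - a*x^2}
FOC: (y - b) - 2a*x = 0 => x* = (y - b)/(2a)
x* = (1.5107 + 7)/(2*3) = 1.4185
f*(1.5107) = (y-b)^2/(4a) = (1.5107 + 7)^2/(4*3)
= 72.432/12 = 6.036


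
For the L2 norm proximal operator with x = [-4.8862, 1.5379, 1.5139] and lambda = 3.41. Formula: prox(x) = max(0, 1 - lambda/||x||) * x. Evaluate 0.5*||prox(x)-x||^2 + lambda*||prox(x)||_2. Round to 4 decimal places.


Step 1: Compute ||x||.
||x|| = 5.3415
Step 2: Compute scaling factor.
scale = max(0, 1 - 3.41/5.3415) = 0.3616
Step 3: prox(x) = [-1.7669, 0.5561, 0.5474]
||prox(x)|| = 1.9315
Step 4: Proximal objective.
0.5*||prox-x||^2 = 5.8141
lambda*||prox|| = 6.5864
Total = 12.4006


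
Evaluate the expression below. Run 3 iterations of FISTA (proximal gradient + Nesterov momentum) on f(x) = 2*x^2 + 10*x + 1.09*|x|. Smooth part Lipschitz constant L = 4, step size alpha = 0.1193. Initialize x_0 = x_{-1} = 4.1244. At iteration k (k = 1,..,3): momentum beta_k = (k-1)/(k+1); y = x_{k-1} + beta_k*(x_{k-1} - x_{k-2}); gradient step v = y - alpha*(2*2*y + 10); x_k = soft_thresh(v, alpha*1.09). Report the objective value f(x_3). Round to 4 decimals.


FISTA on f(x) = 2*x^2 + 10*x + 1.09*|x|
L = 4, alpha = 0.1193
Iteration 1: beta = 0.0, y = 4.1244 + 0.0*(4.1244 - 4.1244) = 4.1244
  grad(y) = 26.4976, v = y - alpha*grad = 0.9632
  prox(v) = soft_thresh(0.9632, 0.13) = 0.8332
Iteration 2: beta = 0.3333, y = 0.8332 + 0.3333*(0.8332 - 4.1244) = -0.2639
  grad(y) = 8.9445, v = y - alpha*grad = -1.3309
  prox(v) = soft_thresh(-1.3309, 0.13) = -1.2009
Iteration 3: beta = 0.5, y = -1.2009 + 0.5*(-1.2009 - 0.8332) = -2.218
  grad(y) = 1.1281, v = y - alpha*grad = -2.3526
  prox(v) = soft_thresh(-2.3526, 0.13) = -2.2225
f(x_3) = 2*(-2.2225)^2 + 10*(-2.2225) + 1.09*|-2.2225| = -9.9235


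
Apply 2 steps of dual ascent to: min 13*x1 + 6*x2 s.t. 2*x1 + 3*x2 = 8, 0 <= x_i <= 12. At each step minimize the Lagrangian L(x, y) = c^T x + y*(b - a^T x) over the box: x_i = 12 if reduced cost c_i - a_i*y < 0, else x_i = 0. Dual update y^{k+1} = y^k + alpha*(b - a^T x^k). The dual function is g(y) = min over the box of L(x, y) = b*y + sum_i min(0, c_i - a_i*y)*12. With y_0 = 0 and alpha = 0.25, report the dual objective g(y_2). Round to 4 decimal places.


Dual ascent for LP: min 13*x1 + 6*x2, 2*x1 + 3*x2 = 8, 0 <= x_i <= 12
Step 1: y^k = 0.0, reduced costs: (13.0, 6.0)
  x^k = (0.0, 0.0), subgradient = b - a^T x = 8.0
  y^{k+1} = 0.0 + 0.25*8.0 = 2.0
Step 2: y^k = 2.0, reduced costs: (9.0, 0.0)
  x^k = (0.0, 0.0), subgradient = b - a^T x = 8.0
  y^{k+1} = 2.0 + 0.25*8.0 = 4.0
Dual objective at y_2 = 4.0: reduced costs (5.0, -6.0), box minimizer x = (0.0, 12.0)
g(y_2) = b*y + (c1 - a1*y)*x1 + (c2 - a2*y)*x2 = 8*4.0 + 5.0*0.0 + (-6.0)*12.0 = 32.0 + 0.0 - 72.0 = -40.0


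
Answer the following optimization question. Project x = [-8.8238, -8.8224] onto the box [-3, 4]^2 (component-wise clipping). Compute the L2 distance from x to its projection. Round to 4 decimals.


Project each component onto [-3, 4].
clip(-8.8238) = -3.0, clip(-8.8224) = -3.0
Projection = [-3.0, -3.0]
Squared diffs: [33.9166, 33.9003]
Distance = sqrt(67.8169) = 8.2351


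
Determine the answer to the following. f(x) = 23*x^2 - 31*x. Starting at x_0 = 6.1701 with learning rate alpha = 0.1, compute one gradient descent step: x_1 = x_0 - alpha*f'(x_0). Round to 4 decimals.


We compute the gradient at x_0 and apply the update.
f'(x) = 46*x - 31
f'(6.1701) = 46*6.1701 - 31 = 252.8246
x_1 = 6.1701 - 0.1*252.8246 = -19.1124


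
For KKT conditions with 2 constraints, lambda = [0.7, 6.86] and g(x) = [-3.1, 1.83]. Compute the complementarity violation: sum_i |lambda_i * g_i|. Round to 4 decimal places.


KKT complementary slackness check:
lambda_1 * g_1 = 0.7 * -3.1 = -2.17
lambda_2 * g_2 = 6.86 * 1.83 = 12.5538
Total violation = 2.17 + 12.5538 = 14.7238


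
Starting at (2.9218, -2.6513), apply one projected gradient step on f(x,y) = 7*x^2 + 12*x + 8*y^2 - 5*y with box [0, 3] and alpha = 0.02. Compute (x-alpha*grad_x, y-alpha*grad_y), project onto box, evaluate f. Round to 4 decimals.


Step 1: Compute gradient at (2.9218, -2.6513).
grad_x = 2*7*2.9218 + 12 = 52.9052
grad_y = 2*8*-2.6513 - 5 = -47.4208
Step 2: Gradient step.
x_raw = 2.9218 - 0.02*52.9052 = 1.8637
y_raw = -2.6513 - 0.02*-47.4208 = -1.7029
Step 3: Project onto [0, 3].
x_proj = clip(1.8637) = 1.8637
y_proj = clip(-1.7029) = 0.0
Step 4: Evaluate f.
f(1.8637, 0.0) = 46.6779


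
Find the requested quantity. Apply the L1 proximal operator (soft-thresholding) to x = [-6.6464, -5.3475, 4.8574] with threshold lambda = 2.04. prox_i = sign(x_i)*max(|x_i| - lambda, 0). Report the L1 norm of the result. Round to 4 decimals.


Soft-thresholding with lambda = 2.04:
prox(-6.6464) = sign(-6.6464)*max(|-6.6464| - 2.04, 0) = -4.6064
prox(-5.3475) = sign(-5.3475)*max(|-5.3475| - 2.04, 0) = -3.3075
prox(4.8574) = sign(4.8574)*max(|4.8574| - 2.04, 0) = 2.8174
prox(x) = [-4.6064, -3.3075, 2.8174]
||prox(x)||_1 = 4.6064 + 3.3075 + 2.8174 = 10.7313


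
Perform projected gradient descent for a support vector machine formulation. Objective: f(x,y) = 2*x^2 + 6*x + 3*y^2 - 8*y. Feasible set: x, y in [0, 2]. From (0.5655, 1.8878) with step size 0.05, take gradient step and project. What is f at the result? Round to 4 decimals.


Step 1: Compute gradient at (0.5655, 1.8878).
grad_x = 2*2*0.5655 + 6 = 8.262
grad_y = 2*3*1.8878 - 8 = 3.3268
Step 2: Gradient step.
x_raw = 0.5655 - 0.05*8.262 = 0.1524
y_raw = 1.8878 - 0.05*3.3268 = 1.7215
Step 3: Project onto [0, 2].
x_proj = clip(0.1524) = 0.1524
y_proj = clip(1.7215) = 1.7215
Step 4: Evaluate f.
f(0.1524, 1.7215) = -3.9206


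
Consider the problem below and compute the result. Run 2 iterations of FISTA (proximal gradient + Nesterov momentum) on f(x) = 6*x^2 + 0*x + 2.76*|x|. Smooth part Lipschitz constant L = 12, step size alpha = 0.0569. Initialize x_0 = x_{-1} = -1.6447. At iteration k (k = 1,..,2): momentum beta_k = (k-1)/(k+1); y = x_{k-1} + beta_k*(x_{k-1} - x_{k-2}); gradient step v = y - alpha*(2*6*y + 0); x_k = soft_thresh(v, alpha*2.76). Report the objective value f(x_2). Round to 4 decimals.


FISTA on f(x) = 6*x^2 + 0*x + 2.76*|x|
L = 12, alpha = 0.0569
Iteration 1: beta = 0.0, y = -1.6447 + 0.0*(-1.6447 + 1.6447) = -1.6447
  grad(y) = -19.7364, v = y - alpha*grad = -0.5217
  prox(v) = soft_thresh(-0.5217, 0.157) = -0.3647
Iteration 2: beta = 0.3333, y = -0.3647 + 0.3333*(-0.3647 + 1.6447) = 0.062
  grad(y) = 0.7443, v = y - alpha*grad = 0.0197
  prox(v) = soft_thresh(0.0197, 0.157) = 0.0
f(x_2) = 6*0.0^2 + 0*0.0 + 2.76*|0.0| = 0.0


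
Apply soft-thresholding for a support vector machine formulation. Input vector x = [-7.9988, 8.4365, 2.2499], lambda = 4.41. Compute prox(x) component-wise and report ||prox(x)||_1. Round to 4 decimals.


Soft-thresholding with lambda = 4.41:
prox(-7.9988) = sign(-7.9988)*max(|-7.9988| - 4.41, 0) = -3.5888
prox(8.4365) = sign(8.4365)*max(|8.4365| - 4.41, 0) = 4.0265
prox(2.2499) = sign(2.2499)*max(|2.2499| - 4.41, 0) = 0.0
prox(x) = [-3.5888, 4.0265, 0.0]
||prox(x)||_1 = 3.5888 + 4.0265 + 0.0 = 7.6153


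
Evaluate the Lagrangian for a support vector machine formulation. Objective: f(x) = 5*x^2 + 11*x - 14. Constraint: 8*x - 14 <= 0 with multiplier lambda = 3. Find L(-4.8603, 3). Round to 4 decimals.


Step 1: Evaluate f(x).
f(-4.8603) = 5*(-4.8603)^2 + 11*(-4.8603) - 14 = 50.6493
Step 2: Evaluate g(x).
g(-4.8603) = 8*-4.8603 - 14 = -52.8824
Step 3: Compute Lagrangian.
L = 50.6493 + 3*-52.8824 = -107.9979


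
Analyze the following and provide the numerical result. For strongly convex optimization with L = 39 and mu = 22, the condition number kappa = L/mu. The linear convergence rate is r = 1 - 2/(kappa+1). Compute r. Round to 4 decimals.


Step 1: Compute the condition number.
kappa = L/mu = 39/22 = 1.7727
Step 2: Compute the convergence rate.
r = 1 - 2/(kappa + 1) = 1 - 2*mu/(L + mu) = (L - mu)/(L + mu) = 17/61 = 0.2787


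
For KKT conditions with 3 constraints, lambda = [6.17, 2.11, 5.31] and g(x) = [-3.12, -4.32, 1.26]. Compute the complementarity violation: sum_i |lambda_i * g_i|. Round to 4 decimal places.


KKT complementary slackness check:
lambda_1 * g_1 = 6.17 * -3.12 = -19.2504
lambda_2 * g_2 = 2.11 * -4.32 = -9.1152
lambda_3 * g_3 = 5.31 * 1.26 = 6.6906
Total violation = 19.2504 + 9.1152 + 6.6906 = 35.0562


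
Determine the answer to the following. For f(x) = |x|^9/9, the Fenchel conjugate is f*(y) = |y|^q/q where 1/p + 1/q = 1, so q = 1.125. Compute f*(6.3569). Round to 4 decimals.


The conjugate exponent q satisfies 1/p + 1/q = 1.
p = 9, so q = 9/(9 - 1) = 1.125
|y|^q = 6.3569^1.125 = 8.0103
f*(6.3569) = 8.0103 / 1.125 = 7.1203


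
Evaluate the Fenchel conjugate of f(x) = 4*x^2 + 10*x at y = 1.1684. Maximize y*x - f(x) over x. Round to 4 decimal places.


f*(y) = sup_x {y*x - a*x^2 - b*x} = sup_x {(y-b)*x - a*x^2}
FOC: (y - b) - 2a*x = 0 => x* = (y - b)/(2a)
x* = (1.1684 - 10)/(2*4) = -1.104
f*(1.1684) = (y-b)^2/(4a) = (1.1684 - 10)^2/(4*4)
= 77.9972/16 = 4.8748


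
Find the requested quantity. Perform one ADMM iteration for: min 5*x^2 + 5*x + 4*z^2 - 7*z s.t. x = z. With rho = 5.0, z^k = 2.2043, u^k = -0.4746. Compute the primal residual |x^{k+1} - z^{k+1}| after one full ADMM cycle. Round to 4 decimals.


ADMM iteration with rho = 5.0, z^k = 2.2043, u^k = -0.4746
Step 1: x-update.
Minimize 5*x^2 + 5*x + (5.0/2)*(x - 2.2043 - 0.4746)^2
FOC: (2*5 + 5.0)*x = -5 + 5.0*(2.2043 + 0.4746)
x^{k+1} = 0.5596
Step 2: z-update.
Minimize 4*z^2 - 7*z + (5.0/2)*(0.5596 - z - 0.4746)^2
FOC: (2*4 + 5.0)*z = 7 + 5.0*(0.5596 - 0.4746)
z^{k+1} = 0.5712
Step 3: u-update.
u^{k+1} = -0.4746 + 0.5596 - 0.5712 = -0.4861
Step 4: Primal residual = |0.5596 - 0.5712| = 0.0115


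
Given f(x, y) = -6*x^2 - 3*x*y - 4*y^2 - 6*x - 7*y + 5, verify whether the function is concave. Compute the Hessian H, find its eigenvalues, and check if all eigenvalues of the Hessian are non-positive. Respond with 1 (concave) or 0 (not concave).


The Hessian of f(x,y) = -6*x^2 - 3*x*y - 4*y^2 - 6*x - 7*y + 5 is:
H = [[-12, -3], [-3, -8]]
Trace = -12 - 8 = -20
Determinant = -12*-8 - (-3)^2 = 87
Discriminant = (-20)^2 - 4*87 = 52.0
Eigenvalues: lambda_1 = -13.6056, lambda_2 = -6.3944
The function is concave.

1


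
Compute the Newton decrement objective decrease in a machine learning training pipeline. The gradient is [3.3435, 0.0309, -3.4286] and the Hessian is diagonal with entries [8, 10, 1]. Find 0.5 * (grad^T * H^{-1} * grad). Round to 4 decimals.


Step 1: H is diagonal, so H^(-1) * g = [0.4179, 0.0031, -3.4286].
Step 2: g^T H^(-1) g = sum_i g_i^2 / H_ii
  = (3.3435)^2/8 + (0.0309)^2/10 + (-3.4286)^2/1
  = 1.3974 + 0.0001 + 11.7553 = 13.1528
Step 3: Objective decrease = 0.5 * g^T H^(-1) g = 6.5764


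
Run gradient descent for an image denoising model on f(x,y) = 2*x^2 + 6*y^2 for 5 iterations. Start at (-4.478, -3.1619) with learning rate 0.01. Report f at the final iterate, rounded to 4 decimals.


Gradient descent on f(x,y) = 2*x^2 + 6*y^2.
Starting point: (-4.478, -3.1619), alpha = 0.01
Step 1: grad_x = 2*2*-4.478 = -17.912, grad_y = 2*6*-3.1619 = -37.9428
  x_1 = -4.478 - 0.01*-17.912 = -4.2989
  y_1 = -3.1619 - 0.01*-37.9428 = -2.7825
Step 2: grad_x = 2*2*-4.2989 = -17.1955, grad_y = 2*6*-2.7825 = -33.3897
  x_2 = -4.2989 - 0.01*-17.1955 = -4.1269
  y_2 = -2.7825 - 0.01*-33.3897 = -2.4486
Step 3: grad_x = 2*2*-4.1269 = -16.5077, grad_y = 2*6*-2.4486 = -29.3829
  x_3 = -4.1269 - 0.01*-16.5077 = -3.9618
  y_3 = -2.4486 - 0.01*-29.3829 = -2.1547
Step 4: grad_x = 2*2*-3.9618 = -15.8474, grad_y = 2*6*-2.1547 = -25.857
  x_4 = -3.9618 - 0.01*-15.8474 = -3.8034
  y_4 = -2.1547 - 0.01*-25.857 = -1.8962
Step 5: grad_x = 2*2*-3.8034 = -15.2135, grad_y = 2*6*-1.8962 = -22.7541
  x_5 = -3.8034 - 0.01*-15.2135 = -3.6512
  y_5 = -1.8962 - 0.01*-22.7541 = -1.6686
f(-3.6512, -1.6686) = 2*(-3.6512)^2 + 6*(-1.6686)^2 = 43.3692


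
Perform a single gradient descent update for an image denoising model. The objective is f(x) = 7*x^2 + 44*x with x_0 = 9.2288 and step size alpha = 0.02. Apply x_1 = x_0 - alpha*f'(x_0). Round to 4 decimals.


We compute the gradient at x_0 and apply the update.
f'(x) = 14*x + 44
f'(9.2288) = 14*9.2288 + 44 = 173.2032
x_1 = 9.2288 - 0.02*173.2032 = 5.7647


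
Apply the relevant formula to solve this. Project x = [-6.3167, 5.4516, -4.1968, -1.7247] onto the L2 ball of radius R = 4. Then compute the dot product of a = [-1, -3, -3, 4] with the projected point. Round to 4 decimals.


Step 1: Compute ||x|| (intermediates to 6 decimals).
||x|| = sqrt((-6.3167)^2 + 5.4516^2 + (-4.1968)^2 + (-1.7247)^2) = 9.497808
Step 2: Project.
Since ||x|| > R, scale = R/||x|| = 4/9.497808 = 0.42115, proj(x) = scale * x
proj(x) = [-2.660278, 2.295941, -1.767482, -0.726357]
Step 3: Dot product.
a^T * proj(x) = -1*(-2.660278) - 3*2.295941 - 3*(-1.767482) + 4*(-0.726357) = -1.8305


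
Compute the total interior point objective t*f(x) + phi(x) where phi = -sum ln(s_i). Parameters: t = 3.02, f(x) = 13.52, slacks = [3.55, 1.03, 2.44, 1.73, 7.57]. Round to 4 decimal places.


Step 1: Compute log-barrier.
ln values: [1.2669, 0.0296, 0.892, 0.5481, 2.0242]
phi = -(1.2669 + 0.0296 + 0.892 + 0.5481 + 2.0242) = -4.7608
Step 2: Compute augmented objective.
t*f(x) = 3.02*13.52 = 40.8304
Total = 40.8304 - 4.7608 = 36.0696


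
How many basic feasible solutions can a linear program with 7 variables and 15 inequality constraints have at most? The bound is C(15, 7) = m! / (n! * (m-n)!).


Each vertex corresponds to some choice of n active constraints out of m, so the number of vertices is at most C(m, n) = m! / (n!(m-n)!).
m = 15, n = 7
Numerator: 15 * 14 * 13 * 12 * 11 * 10 * 9
Denominator: 7! = 5040
C(15, 7) = 6435


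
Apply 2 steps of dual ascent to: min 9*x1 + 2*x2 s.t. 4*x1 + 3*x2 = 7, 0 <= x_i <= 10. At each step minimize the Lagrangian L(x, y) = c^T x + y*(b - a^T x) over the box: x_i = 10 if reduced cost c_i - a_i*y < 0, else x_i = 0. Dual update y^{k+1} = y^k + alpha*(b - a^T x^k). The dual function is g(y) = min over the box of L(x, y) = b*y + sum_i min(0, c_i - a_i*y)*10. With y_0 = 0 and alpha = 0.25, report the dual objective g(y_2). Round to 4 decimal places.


Dual ascent for LP: min 9*x1 + 2*x2, 4*x1 + 3*x2 = 7, 0 <= x_i <= 10
Step 1: y^k = 0.0, reduced costs: (9.0, 2.0)
  x^k = (0.0, 0.0), subgradient = b - a^T x = 7.0
  y^{k+1} = 0.0 + 0.25*7.0 = 1.75
Step 2: y^k = 1.75, reduced costs: (2.0, -3.25)
  x^k = (0.0, 10.0), subgradient = b - a^T x = -23.0
  y^{k+1} = 1.75 + 0.25*-23.0 = -4.0
Dual objective at y_2 = -4.0: reduced costs (25.0, 14.0), box minimizer x = (0.0, 0.0)
g(y_2) = b*y + (c1 - a1*y)*x1 + (c2 - a2*y)*x2 = 7*(-4.0) + 25.0*0.0 + 14.0*0.0 = -28.0 + 0.0 + 0.0 = -28.0


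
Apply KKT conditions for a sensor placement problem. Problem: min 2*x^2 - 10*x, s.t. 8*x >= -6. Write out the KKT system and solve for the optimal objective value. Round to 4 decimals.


Step 1: Try lambda = 0 (constraint inactive).
Stationarity: 2*2*x - 10 = 0
x* = 10/(2*2) = 2.5
Check constraint: 8*2.5 = 20.0 >= -6 -- satisfied.
Step 2: Compute optimal value.
f(x*) = 2*2.5^2 - 10*2.5 = -12.5


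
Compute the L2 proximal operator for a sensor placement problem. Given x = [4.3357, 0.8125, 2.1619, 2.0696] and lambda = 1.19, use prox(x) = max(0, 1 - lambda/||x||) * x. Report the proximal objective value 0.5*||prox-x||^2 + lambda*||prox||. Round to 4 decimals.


Step 1: Compute ||x||.
||x|| = 5.3306
Step 2: Compute scaling factor.
scale = max(0, 1 - 1.19/5.3306) = 0.7768
Step 3: prox(x) = [3.3678, 0.6311, 1.6793, 1.6076]
||prox(x)|| = 4.1406
Step 4: Proximal objective.
0.5*||prox-x||^2 = 0.7081
lambda*||prox|| = 4.9273
Total = 5.6354


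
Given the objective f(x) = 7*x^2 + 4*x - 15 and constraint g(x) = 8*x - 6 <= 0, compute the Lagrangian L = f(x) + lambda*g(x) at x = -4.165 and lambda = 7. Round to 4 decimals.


Step 1: Evaluate f(x).
f(-4.165) = 7*(-4.165)^2 + 4*(-4.165) - 15 = 89.7706
Step 2: Evaluate g(x).
g(-4.165) = 8*-4.165 - 6 = -39.32
Step 3: Compute Lagrangian.
L = 89.7706 + 7*-39.32 = -185.4694


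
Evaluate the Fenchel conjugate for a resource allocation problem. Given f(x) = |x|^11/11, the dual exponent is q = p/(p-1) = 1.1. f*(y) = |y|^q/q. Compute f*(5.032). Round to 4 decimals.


The conjugate exponent q satisfies 1/p + 1/q = 1.
p = 11, so q = 11/(11 - 1) = 1.1
|y|^q = 5.032^1.1 = 5.9145
f*(5.032) = 5.9145 / 1.1 = 5.3768


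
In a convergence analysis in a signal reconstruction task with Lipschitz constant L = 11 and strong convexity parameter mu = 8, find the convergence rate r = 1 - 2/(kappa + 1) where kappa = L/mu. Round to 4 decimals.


Step 1: Compute the condition number.
kappa = L/mu = 11/8 = 1.375
Step 2: Compute the convergence rate.
r = 1 - 2/(kappa + 1) = 1 - 2*mu/(L + mu) = (L - mu)/(L + mu) = 3/19 = 0.1579


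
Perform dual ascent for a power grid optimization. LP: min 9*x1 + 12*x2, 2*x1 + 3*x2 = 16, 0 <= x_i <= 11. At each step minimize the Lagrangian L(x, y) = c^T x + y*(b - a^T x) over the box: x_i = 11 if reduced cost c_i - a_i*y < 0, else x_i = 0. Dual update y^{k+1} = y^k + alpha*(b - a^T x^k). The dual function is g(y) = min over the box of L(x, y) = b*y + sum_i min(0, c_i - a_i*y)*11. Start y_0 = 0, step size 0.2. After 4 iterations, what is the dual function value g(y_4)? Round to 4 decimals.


Dual ascent for LP: min 9*x1 + 12*x2, 2*x1 + 3*x2 = 16, 0 <= x_i <= 11
Step 1: y^k = 0.0, reduced costs: (9.0, 12.0)
  x^k = (0.0, 0.0), subgradient = b - a^T x = 16.0
  y^{k+1} = 0.0 + 0.2*16.0 = 3.2
Step 2: y^k = 3.2, reduced costs: (2.6, 2.4)
  x^k = (0.0, 0.0), subgradient = b - a^T x = 16.0
  y^{k+1} = 3.2 + 0.2*16.0 = 6.4
Step 3: y^k = 6.4, reduced costs: (-3.8, -7.2)
  x^k = (11.0, 11.0), subgradient = b - a^T x = -39.0
  y^{k+1} = 6.4 + 0.2*-39.0 = -1.4
Step 4: y^k = -1.4, reduced costs: (11.8, 16.2)
  x^k = (0.0, 0.0), subgradient = b - a^T x = 16.0
  y^{k+1} = -1.4 + 0.2*16.0 = 1.8
Dual objective at y_4 = 1.8: reduced costs (5.4, 6.6), box minimizer x = (0.0, 0.0)
g(y_4) = b*y + (c1 - a1*y)*x1 + (c2 - a2*y)*x2 = 16*1.8 + 5.4*0.0 + 6.6*0.0 = 28.8 + 0.0 + 0.0 = 28.8


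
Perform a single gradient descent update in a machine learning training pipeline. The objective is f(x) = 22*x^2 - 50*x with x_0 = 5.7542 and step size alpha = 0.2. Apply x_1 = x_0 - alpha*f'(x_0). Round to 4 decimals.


We compute the gradient at x_0 and apply the update.
f'(x) = 44*x - 50
f'(5.7542) = 44*5.7542 - 50 = 203.1848
x_1 = 5.7542 - 0.2*203.1848 = -34.8828


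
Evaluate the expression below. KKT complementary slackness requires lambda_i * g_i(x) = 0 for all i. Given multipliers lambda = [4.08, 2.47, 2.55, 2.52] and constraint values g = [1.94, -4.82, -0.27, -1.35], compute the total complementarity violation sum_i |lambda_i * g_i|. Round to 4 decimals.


KKT complementary slackness check:
lambda_1 * g_1 = 4.08 * 1.94 = 7.9152
lambda_2 * g_2 = 2.47 * -4.82 = -11.9054
lambda_3 * g_3 = 2.55 * -0.27 = -0.6885
lambda_4 * g_4 = 2.52 * -1.35 = -3.402
Total violation = 7.9152 + 11.9054 + 0.6885 + 3.402 = 23.9111


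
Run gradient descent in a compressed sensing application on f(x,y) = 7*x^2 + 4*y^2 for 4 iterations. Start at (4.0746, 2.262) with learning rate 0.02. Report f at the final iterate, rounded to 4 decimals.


Gradient descent on f(x,y) = 7*x^2 + 4*y^2.
Starting point: (4.0746, 2.262), alpha = 0.02
Step 1: grad_x = 2*7*4.0746 = 57.0444, grad_y = 2*4*2.262 = 18.096
  x_1 = 4.0746 - 0.02*57.0444 = 2.9337
  y_1 = 2.262 - 0.02*18.096 = 1.9001
Step 2: grad_x = 2*7*2.9337 = 41.072, grad_y = 2*4*1.9001 = 15.2006
  x_2 = 2.9337 - 0.02*41.072 = 2.1123
  y_2 = 1.9001 - 0.02*15.2006 = 1.5961
Step 3: grad_x = 2*7*2.1123 = 29.5718, grad_y = 2*4*1.5961 = 12.7685
  x_3 = 2.1123 - 0.02*29.5718 = 1.5208
  y_3 = 1.5961 - 0.02*12.7685 = 1.3407
Step 4: grad_x = 2*7*1.5208 = 21.2917, grad_y = 2*4*1.3407 = 10.7256
  x_4 = 1.5208 - 0.02*21.2917 = 1.095
  y_4 = 1.3407 - 0.02*10.7256 = 1.1262
f(1.095, 1.1262) = 7*1.095^2 + 4*1.1262^2 = 13.4664


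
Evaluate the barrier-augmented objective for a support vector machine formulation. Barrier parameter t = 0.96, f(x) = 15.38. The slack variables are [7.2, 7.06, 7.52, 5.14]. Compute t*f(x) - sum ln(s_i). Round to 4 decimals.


Step 1: Compute log-barrier.
ln values: [1.9741, 1.9544, 2.0176, 1.6371]
phi = -(1.9741 + 1.9544 + 2.0176 + 1.6371) = -7.5831
Step 2: Compute augmented objective.
t*f(x) = 0.96*15.38 = 14.7648
Total = 14.7648 - 7.5831 = 7.1817


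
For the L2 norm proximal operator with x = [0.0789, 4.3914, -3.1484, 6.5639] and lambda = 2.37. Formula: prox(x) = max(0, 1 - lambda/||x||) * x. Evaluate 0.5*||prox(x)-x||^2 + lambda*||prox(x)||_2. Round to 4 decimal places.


Step 1: Compute ||x||.
||x|| = 8.5022
Step 2: Compute scaling factor.
scale = max(0, 1 - 2.37/8.5022) = 0.7212
Step 3: prox(x) = [0.0569, 3.1673, -2.2708, 4.7342]
||prox(x)|| = 6.1322
Step 4: Proximal objective.
0.5*||prox-x||^2 = 2.8085
lambda*||prox|| = 14.5333
Total = 17.3418


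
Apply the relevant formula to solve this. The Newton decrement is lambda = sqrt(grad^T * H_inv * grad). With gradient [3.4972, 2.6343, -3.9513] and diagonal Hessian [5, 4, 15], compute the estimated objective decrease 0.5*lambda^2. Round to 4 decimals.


Step 1: H is diagonal, so H^(-1) * g = [0.6994, 0.6586, -0.2634].
Step 2: g^T H^(-1) g = sum_i g_i^2 / H_ii
  = (3.4972)^2/5 + (2.6343)^2/4 + (-3.9513)^2/15
  = 2.4461 + 1.7349 + 1.0409 = 5.2218
Step 3: Objective decrease = 0.5 * g^T H^(-1) g = 2.6109


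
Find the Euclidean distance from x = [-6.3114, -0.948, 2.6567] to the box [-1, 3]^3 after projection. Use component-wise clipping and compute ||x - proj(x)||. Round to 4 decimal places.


Project each component onto [-1, 3].
clip(-6.3114) = -1.0, clip(-0.948) = -0.948, clip(2.6567) = 2.6567
Projection = [-1.0, -0.948, 2.6567]
Squared diffs: [28.211, 0.0, 0.0]
Distance = sqrt(28.211) = 5.3114


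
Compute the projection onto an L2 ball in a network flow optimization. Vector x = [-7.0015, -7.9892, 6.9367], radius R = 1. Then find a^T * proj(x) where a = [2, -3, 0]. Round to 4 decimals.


Step 1: Compute ||x|| (intermediates to 6 decimals).
||x|| = sqrt((-7.0015)^2 + (-7.9892)^2 + 6.9367^2) = 12.687243
Step 2: Project.
Since ||x|| > R, scale = R/||x|| = 1/12.687243 = 0.078819, proj(x) = scale * x
proj(x) = [-0.551851, -0.629701, 0.546744]
Step 3: Dot product.
a^T * proj(x) = 2*(-0.551851) - 3*(-0.629701) + 0*0.546744 = 0.7854


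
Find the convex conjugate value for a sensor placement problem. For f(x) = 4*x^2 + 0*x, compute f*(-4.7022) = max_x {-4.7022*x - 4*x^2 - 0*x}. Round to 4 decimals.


f*(y) = sup_x {y*x - a*x^2 - b*x} = sup_x {(y-b)*x - a*x^2}
FOC: (y - b) - 2a*x = 0 => x* = (y - b)/(2a)
x* = (-4.7022 - 0)/(2*4) = -0.5878
f*(-4.7022) = (y-b)^2/(4a) = (-4.7022 - 0)^2/(4*4)
= 22.1107/16 = 1.3819


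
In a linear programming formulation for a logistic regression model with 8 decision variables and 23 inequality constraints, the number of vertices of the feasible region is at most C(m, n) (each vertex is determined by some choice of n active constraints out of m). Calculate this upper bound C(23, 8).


Each vertex corresponds to some choice of n active constraints out of m, so the number of vertices is at most C(m, n) = m! / (n!(m-n)!).
m = 23, n = 8
Numerator: 23 * 22 * 21 * 20 * 19 * 18 * 17 * 16
Denominator: 8! = 40320
C(23, 8) = 490314


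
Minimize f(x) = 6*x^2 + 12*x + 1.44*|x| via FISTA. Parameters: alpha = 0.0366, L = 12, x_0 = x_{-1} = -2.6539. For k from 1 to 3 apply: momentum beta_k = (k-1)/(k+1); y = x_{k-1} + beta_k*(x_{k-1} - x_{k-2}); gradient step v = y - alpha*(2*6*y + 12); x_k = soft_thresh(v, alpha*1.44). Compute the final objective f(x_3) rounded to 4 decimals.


FISTA on f(x) = 6*x^2 + 12*x + 1.44*|x|
L = 12, alpha = 0.0366
Iteration 1: beta = 0.0, y = -2.6539 + 0.0*(-2.6539 + 2.6539) = -2.6539
  grad(y) = -19.8468, v = y - alpha*grad = -1.9275
  prox(v) = soft_thresh(-1.9275, 0.0527) = -1.8748
Iteration 2: beta = 0.3333, y = -1.8748 + 0.3333*(-1.8748 + 2.6539) = -1.6151
  grad(y) = -7.3812, v = y - alpha*grad = -1.345
  prox(v) = soft_thresh(-1.345, 0.0527) = -1.2922
Iteration 3: beta = 0.5, y = -1.2922 + 0.5*(-1.2922 + 1.8748) = -1.001
  grad(y) = -0.0116, v = y - alpha*grad = -1.0005
  prox(v) = soft_thresh(-1.0005, 0.0527) = -0.9478
f(x_3) = 6*(-0.9478)^2 + 12*(-0.9478) + 1.44*|-0.9478| = -4.6188


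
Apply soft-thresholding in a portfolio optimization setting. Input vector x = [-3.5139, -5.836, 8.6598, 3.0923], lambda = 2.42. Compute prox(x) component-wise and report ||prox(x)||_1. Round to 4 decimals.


Soft-thresholding with lambda = 2.42:
prox(-3.5139) = sign(-3.5139)*max(|-3.5139| - 2.42, 0) = -1.0939
prox(-5.836) = sign(-5.836)*max(|-5.836| - 2.42, 0) = -3.416
prox(8.6598) = sign(8.6598)*max(|8.6598| - 2.42, 0) = 6.2398
prox(3.0923) = sign(3.0923)*max(|3.0923| - 2.42, 0) = 0.6723
prox(x) = [-1.0939, -3.416, 6.2398, 0.6723]
||prox(x)||_1 = 1.0939 + 3.416 + 6.2398 + 0.6723 = 11.422


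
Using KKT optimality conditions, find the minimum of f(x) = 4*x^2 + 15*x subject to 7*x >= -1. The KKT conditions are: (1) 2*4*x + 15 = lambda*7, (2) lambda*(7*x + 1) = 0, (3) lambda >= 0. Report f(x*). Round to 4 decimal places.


Step 1: Try lambda = 0 (constraint inactive).
x_unc = -15/(2*4) = -1.875
Check: 7*-1.875 = -13.125 < -1 -- violated!
Step 2: Constraint must be active: 7*x = -1
x* = -1/7 = -0.1429 (rounded; the exact value -1/7 is used below)
lambda = (2*4*(-1/7) + 15)/7 = 1.9796
Step 3: Compute optimal value.
f(x*) = 4*(-1/7)^2 + 15*(-1/7) = -2.0612


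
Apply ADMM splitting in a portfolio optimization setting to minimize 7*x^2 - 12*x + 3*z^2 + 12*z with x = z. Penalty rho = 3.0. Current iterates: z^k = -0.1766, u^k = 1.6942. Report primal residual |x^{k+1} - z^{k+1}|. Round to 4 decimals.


ADMM iteration with rho = 3.0, z^k = -0.1766, u^k = 1.6942
Step 1: x-update.
Minimize 7*x^2 - 12*x + (3.0/2)*(x + 0.1766 + 1.6942)^2
FOC: (2*7 + 3.0)*x = 12 + 3.0*(-0.1766 - 1.6942)
x^{k+1} = 0.3757
Step 2: z-update.
Minimize 3*z^2 + 12*z + (3.0/2)*(0.3757 - z + 1.6942)^2
FOC: (2*3 + 3.0)*z = -12 + 3.0*(0.3757 + 1.6942)
z^{k+1} = -0.6434
Step 3: u-update.
u^{k+1} = 1.6942 + 0.3757 + 0.6434 = 2.7133
Step 4: Primal residual = |0.3757 + 0.6434| = 1.0191


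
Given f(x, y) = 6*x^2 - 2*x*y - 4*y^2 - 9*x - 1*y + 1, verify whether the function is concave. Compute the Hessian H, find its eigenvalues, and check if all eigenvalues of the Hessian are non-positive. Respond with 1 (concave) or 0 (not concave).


The Hessian of f(x,y) = 6*x^2 - 2*x*y - 4*y^2 - 9*x - 1*y + 1 is:
H = [[12, -2], [-2, -8]]
Trace = 12 - 8 = 4
Determinant = 12*-8 - (-2)^2 = -100
Discriminant = (4)^2 - 4*-100 = 416.0
Eigenvalues: lambda_1 = -8.198, lambda_2 = 12.198
The function is not concave.

0


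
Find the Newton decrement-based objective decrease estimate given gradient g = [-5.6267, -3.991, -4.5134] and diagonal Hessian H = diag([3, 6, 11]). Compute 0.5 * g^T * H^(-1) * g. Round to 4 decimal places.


Step 1: H is diagonal, so H^(-1) * g = [-1.8756, -0.6652, -0.4103].
Step 2: g^T H^(-1) g = sum_i g_i^2 / H_ii
  = (-5.6267)^2/3 + (-3.991)^2/6 + (-4.5134)^2/11
  = 10.5533 + 2.6547 + 1.8519 = 15.0598
Step 3: Objective decrease = 0.5 * g^T H^(-1) g = 7.5299
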